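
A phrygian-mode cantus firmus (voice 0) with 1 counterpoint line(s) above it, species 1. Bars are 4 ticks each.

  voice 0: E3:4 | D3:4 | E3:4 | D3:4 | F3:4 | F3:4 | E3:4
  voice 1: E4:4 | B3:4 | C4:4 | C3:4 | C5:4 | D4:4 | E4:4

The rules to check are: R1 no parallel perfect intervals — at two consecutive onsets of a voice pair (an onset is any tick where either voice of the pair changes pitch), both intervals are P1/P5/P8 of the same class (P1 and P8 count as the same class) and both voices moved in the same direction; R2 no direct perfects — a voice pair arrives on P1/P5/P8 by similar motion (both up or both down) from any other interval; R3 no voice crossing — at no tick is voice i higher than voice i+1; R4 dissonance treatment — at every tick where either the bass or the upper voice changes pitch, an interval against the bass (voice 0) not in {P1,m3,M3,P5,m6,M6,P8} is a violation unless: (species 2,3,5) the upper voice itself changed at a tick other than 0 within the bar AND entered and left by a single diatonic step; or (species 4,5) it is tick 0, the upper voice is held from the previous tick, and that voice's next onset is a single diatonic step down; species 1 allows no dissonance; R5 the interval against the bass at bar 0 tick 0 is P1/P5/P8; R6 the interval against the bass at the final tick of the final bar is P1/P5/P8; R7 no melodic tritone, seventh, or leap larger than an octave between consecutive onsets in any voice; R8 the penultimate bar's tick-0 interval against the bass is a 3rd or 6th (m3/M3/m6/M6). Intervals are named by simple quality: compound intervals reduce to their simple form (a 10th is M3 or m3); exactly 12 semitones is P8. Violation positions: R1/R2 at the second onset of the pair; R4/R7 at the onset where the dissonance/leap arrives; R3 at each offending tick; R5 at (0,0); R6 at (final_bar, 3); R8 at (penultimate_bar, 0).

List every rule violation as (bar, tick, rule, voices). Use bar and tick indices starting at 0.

bar 0: v0=E3 v1=E4 downbeat P8
bar 1: v0=D3 v1=B3 downbeat M6
bar 2: v0=E3 v1=C4 downbeat m6
bar 3: v0=D3 v1=C3 downbeat M2
bar 4: v0=F3 v1=C5 downbeat P5
bar 5: v0=F3 v1=D4 downbeat M6
bar 6: v0=E3 v1=E4 downbeat P8
  -> R3 @ bar 3 tick 0 v(0, 1): D3 above C3
  -> R4 @ bar 3 tick 0 v(0, 1): D3/C3 M2 untreated
  -> R3 @ bar 3 tick 1 v(0, 1): D3 above C3
  -> R3 @ bar 3 tick 2 v(0, 1): D3 above C3
  -> R3 @ bar 3 tick 3 v(0, 1): D3 above C3
  -> R2 @ bar 4 tick 0 v(0, 1): D3/C3 M2 -> F3/C5 P5 similar
  -> R7 @ bar 4 tick 0 v(1,): C3->C5 leap 24st
  -> R7 @ bar 5 tick 0 v(1,): C5->D4 leap 10st

(3, 0, R3, (0, 1))
(3, 0, R4, (0, 1))
(3, 1, R3, (0, 1))
(3, 2, R3, (0, 1))
(3, 3, R3, (0, 1))
(4, 0, R2, (0, 1))
(4, 0, R7, (1,))
(5, 0, R7, (1,))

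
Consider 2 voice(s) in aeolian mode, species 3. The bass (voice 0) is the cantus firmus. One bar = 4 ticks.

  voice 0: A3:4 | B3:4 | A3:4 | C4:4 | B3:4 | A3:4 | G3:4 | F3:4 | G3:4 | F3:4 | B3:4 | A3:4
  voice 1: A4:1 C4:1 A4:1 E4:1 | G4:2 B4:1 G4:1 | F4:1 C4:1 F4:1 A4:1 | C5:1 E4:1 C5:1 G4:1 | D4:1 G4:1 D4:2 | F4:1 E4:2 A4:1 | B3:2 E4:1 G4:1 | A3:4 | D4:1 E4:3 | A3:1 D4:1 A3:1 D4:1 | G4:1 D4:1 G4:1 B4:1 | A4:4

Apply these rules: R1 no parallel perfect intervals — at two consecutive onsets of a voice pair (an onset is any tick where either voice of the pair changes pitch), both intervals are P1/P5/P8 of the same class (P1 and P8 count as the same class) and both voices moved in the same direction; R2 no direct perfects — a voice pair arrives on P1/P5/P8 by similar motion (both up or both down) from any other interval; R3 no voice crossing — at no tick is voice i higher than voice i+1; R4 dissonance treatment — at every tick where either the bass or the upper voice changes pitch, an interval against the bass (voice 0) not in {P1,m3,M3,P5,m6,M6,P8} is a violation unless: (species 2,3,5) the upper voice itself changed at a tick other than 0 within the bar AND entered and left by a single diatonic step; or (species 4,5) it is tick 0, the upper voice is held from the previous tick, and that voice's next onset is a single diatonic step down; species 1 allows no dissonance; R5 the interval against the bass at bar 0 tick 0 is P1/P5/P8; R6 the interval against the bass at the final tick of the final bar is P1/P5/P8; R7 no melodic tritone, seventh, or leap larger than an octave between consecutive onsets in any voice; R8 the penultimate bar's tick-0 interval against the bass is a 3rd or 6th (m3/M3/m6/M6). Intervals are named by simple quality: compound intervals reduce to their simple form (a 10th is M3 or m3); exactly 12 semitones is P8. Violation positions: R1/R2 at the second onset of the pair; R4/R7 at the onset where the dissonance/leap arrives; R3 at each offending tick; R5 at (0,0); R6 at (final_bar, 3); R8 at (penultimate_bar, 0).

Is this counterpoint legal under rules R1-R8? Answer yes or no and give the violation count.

No (6 violations)

bar 0: v0=A3 v1=A4 (P8)
bar 1: v0=B3 v1=G4 (m6)
bar 2: v0=A3 v1=F4 (m6)
bar 3: v0=C4 v1=C5 (P8)
bar 4: v0=B3 v1=D4 (m3)
bar 5: v0=A3 v1=F4 (m6)
bar 6: v0=G3 v1=B3 (M3)
bar 7: v0=F3 v1=A3 (M3)
bar 8: v0=G3 v1=D4 (P5)
bar 9: v0=F3 v1=A3 (M3)
bar 10: v0=B3 v1=G4 (m6)
bar 11: v0=A3 v1=A4 (P8)
  R1 @ bar3.0: A3/A4 P8 -> C4/C5 P8 similar
  R7 @ bar6.0: A4->B3 leap 10st
  R7 @ bar7.0: G4->A3 leap 10st
  R2 @ bar8.0: F3/A3 M3 -> G3/D4 P5 similar
  R7 @ bar10.0: F3->B3 leap 6st
  R1 @ bar11.0: B3/B4 P8 -> A3/A4 P8 similar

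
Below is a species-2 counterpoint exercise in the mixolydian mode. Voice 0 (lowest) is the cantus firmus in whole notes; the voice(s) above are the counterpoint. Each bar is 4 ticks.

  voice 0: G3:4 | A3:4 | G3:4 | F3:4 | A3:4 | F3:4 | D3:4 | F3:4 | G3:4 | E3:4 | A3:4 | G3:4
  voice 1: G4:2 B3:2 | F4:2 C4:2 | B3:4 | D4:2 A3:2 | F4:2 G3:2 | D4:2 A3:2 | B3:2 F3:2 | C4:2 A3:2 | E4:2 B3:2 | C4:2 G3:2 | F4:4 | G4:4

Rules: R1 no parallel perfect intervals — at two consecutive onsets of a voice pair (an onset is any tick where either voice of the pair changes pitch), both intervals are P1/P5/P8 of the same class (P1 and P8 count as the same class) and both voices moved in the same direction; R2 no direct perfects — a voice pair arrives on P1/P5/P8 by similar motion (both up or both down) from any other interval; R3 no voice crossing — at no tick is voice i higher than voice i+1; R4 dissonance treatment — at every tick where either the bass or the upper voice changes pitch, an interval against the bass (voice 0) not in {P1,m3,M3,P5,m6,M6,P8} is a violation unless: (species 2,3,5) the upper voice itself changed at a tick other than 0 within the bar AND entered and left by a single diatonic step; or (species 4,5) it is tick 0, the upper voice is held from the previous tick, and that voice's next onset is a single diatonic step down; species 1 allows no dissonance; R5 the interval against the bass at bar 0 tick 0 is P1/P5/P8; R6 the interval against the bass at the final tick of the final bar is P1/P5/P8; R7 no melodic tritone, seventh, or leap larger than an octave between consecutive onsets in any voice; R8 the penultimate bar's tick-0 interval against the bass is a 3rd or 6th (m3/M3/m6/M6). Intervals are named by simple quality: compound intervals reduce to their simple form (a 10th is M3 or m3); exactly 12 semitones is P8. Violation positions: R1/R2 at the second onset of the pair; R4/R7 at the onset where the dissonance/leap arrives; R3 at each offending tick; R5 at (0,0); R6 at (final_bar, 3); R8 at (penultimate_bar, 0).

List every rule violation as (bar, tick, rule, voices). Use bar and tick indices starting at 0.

bar 0: v0=G3 v1=G4 downbeat P8
bar 1: v0=A3 v1=F4 downbeat m6
bar 2: v0=G3 v1=B3 downbeat M3
bar 3: v0=F3 v1=D4 downbeat M6
bar 4: v0=A3 v1=F4 downbeat m6
bar 5: v0=F3 v1=D4 downbeat M6
bar 6: v0=D3 v1=B3 downbeat M6
bar 7: v0=F3 v1=C4 downbeat P5
bar 8: v0=G3 v1=E4 downbeat M6
bar 9: v0=E3 v1=C4 downbeat m6
bar 10: v0=A3 v1=F4 downbeat m6
bar 11: v0=G3 v1=G4 downbeat P8
  -> R7 @ bar 1 tick 0 v(1,): B3->F4 leap 6st
  -> R3 @ bar 4 tick 2 v(0, 1): A3 above G3
  -> R4 @ bar 4 tick 2 v(0, 1): A3/G3 M2 untreated
  -> R7 @ bar 4 tick 2 v(1,): F4->G3 leap 10st
  -> R3 @ bar 4 tick 3 v(0, 1): A3 above G3
  -> R7 @ bar 6 tick 2 v(1,): B3->F3 leap 6st
  -> R2 @ bar 7 tick 0 v(0, 1): D3/F3 m3 -> F3/C4 P5 similar
  -> R7 @ bar 10 tick 0 v(1,): G3->F4 leap 10st

(1, 0, R7, (1,))
(4, 2, R3, (0, 1))
(4, 2, R4, (0, 1))
(4, 2, R7, (1,))
(4, 3, R3, (0, 1))
(6, 2, R7, (1,))
(7, 0, R2, (0, 1))
(10, 0, R7, (1,))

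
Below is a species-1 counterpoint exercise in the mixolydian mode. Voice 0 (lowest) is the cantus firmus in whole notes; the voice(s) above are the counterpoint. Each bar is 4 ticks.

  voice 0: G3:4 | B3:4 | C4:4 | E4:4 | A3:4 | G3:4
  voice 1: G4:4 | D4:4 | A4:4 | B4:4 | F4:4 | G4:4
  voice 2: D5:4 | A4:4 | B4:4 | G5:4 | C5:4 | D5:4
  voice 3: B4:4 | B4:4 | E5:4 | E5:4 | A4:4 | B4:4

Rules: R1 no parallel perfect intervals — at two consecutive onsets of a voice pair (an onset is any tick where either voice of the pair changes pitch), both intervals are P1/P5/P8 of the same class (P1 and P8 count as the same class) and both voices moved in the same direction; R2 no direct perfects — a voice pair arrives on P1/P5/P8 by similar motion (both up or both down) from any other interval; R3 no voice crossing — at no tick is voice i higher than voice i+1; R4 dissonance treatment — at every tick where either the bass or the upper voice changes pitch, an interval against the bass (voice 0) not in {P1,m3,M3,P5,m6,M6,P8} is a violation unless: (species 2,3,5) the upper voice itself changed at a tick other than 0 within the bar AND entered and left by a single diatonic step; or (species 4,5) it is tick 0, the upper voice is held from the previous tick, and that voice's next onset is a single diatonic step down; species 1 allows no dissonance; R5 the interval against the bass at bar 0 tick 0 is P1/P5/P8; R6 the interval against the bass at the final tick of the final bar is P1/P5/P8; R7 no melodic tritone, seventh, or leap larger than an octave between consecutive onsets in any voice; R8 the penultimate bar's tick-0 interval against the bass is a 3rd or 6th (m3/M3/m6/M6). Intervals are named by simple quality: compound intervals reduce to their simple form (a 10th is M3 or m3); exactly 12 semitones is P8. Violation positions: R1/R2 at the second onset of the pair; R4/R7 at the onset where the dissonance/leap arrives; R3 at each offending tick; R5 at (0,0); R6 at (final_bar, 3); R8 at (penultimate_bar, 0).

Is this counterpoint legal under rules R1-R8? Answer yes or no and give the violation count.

bar 0: v0=G3 v1=G4 v2=D5 v3=B4 (M3)
bar 1: v0=B3 v1=D4 v2=A4 v3=B4 (P8)
bar 2: v0=C4 v1=A4 v2=B4 v3=E5 (M3)
bar 3: v0=E4 v1=B4 v2=G5 v3=E5 (P8)
bar 4: v0=A3 v1=F4 v2=C5 v3=A4 (P8)
bar 5: v0=G3 v1=G4 v2=D5 v3=B4 (M3)
  R3 @ bar0.0: D5 above B4
  R5 @ bar0.0: opens on M3
  R3 @ bar0.1: D5 above B4
  R3 @ bar0.2: D5 above B4
  R3 @ bar0.3: D5 above B4
  R1 @ bar1.0: G4/D5 P5 -> D4/A4 P5 similar
  R4 @ bar1.0: B3/A4 m7 untreated
  R2 @ bar2.0: D4/B4 M6 -> A4/E5 P5 similar
  R4 @ bar2.0: C4/B4 M7 untreated
  R2 @ bar3.0: C4/A4 M6 -> E4/B4 P5 similar
  R3 @ bar3.0: G5 above E5
  R3 @ bar3.1: G5 above E5
  R3 @ bar3.2: G5 above E5
  R3 @ bar3.3: G5 above E5
  R1 @ bar4.0: E4/E5 P8 -> A3/A4 P8 similar
  R2 @ bar4.0: B4/G5 m6 -> F4/C5 P5 similar
  R3 @ bar4.0: C5 above A4
  R7 @ bar4.0: B4->F4 leap 6st
  R8 @ bar4.0: penult P8 not 3rd/6th
  R3 @ bar4.1: C5 above A4
  R3 @ bar4.2: C5 above A4
  R3 @ bar4.3: C5 above A4
  R1 @ bar5.0: F4/C5 P5 -> G4/D5 P5 similar
  R3 @ bar5.0: D5 above B4
  R3 @ bar5.1: D5 above B4
  R3 @ bar5.2: D5 above B4
  R3 @ bar5.3: D5 above B4
  R6 @ bar5.3: closes on M3

No (28 violations)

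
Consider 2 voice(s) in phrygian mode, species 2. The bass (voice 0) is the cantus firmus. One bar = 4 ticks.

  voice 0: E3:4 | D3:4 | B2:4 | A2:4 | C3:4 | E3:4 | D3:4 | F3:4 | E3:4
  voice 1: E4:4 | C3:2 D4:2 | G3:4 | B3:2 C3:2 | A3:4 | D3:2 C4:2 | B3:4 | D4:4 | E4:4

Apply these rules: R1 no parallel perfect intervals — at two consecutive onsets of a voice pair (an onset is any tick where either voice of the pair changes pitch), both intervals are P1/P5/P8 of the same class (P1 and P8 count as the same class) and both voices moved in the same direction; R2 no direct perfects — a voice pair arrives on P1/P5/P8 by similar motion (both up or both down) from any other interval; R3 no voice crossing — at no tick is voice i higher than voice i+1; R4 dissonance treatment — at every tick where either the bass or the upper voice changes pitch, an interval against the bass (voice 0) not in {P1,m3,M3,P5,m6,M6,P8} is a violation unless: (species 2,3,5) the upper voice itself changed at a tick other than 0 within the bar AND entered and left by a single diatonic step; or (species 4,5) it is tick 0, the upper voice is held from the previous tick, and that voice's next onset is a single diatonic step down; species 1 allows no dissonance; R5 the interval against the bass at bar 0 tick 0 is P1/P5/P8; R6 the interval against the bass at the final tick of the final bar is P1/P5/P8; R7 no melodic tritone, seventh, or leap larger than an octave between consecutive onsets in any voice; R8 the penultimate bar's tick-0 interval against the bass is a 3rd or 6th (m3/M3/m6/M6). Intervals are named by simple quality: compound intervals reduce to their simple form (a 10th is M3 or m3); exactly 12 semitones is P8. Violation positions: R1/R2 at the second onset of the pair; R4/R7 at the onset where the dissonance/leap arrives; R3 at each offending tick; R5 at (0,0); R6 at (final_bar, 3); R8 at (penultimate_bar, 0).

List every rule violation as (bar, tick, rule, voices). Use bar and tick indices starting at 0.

(1, 0, R3, (0, 1))
(1, 0, R4, (0, 1))
(1, 0, R7, (1,))
(1, 1, R3, (0, 1))
(1, 2, R7, (1,))
(3, 0, R4, (0, 1))
(3, 2, R7, (1,))
(5, 0, R3, (0, 1))
(5, 0, R4, (0, 1))
(5, 1, R3, (0, 1))
(5, 2, R7, (1,))

bar 0: v0=E3 v1=E4 downbeat P8
bar 1: v0=D3 v1=C3 downbeat M2
bar 2: v0=B2 v1=G3 downbeat m6
bar 3: v0=A2 v1=B3 downbeat M2
bar 4: v0=C3 v1=A3 downbeat M6
bar 5: v0=E3 v1=D3 downbeat M2
bar 6: v0=D3 v1=B3 downbeat M6
bar 7: v0=F3 v1=D4 downbeat M6
bar 8: v0=E3 v1=E4 downbeat P8
  -> R3 @ bar 1 tick 0 v(0, 1): D3 above C3
  -> R4 @ bar 1 tick 0 v(0, 1): D3/C3 M2 untreated
  -> R7 @ bar 1 tick 0 v(1,): E4->C3 leap 16st
  -> R3 @ bar 1 tick 1 v(0, 1): D3 above C3
  -> R7 @ bar 1 tick 2 v(1,): C3->D4 leap 14st
  -> R4 @ bar 3 tick 0 v(0, 1): A2/B3 M2 untreated
  -> R7 @ bar 3 tick 2 v(1,): B3->C3 leap 11st
  -> R3 @ bar 5 tick 0 v(0, 1): E3 above D3
  -> R4 @ bar 5 tick 0 v(0, 1): E3/D3 M2 untreated
  -> R3 @ bar 5 tick 1 v(0, 1): E3 above D3
  -> R7 @ bar 5 tick 2 v(1,): D3->C4 leap 10st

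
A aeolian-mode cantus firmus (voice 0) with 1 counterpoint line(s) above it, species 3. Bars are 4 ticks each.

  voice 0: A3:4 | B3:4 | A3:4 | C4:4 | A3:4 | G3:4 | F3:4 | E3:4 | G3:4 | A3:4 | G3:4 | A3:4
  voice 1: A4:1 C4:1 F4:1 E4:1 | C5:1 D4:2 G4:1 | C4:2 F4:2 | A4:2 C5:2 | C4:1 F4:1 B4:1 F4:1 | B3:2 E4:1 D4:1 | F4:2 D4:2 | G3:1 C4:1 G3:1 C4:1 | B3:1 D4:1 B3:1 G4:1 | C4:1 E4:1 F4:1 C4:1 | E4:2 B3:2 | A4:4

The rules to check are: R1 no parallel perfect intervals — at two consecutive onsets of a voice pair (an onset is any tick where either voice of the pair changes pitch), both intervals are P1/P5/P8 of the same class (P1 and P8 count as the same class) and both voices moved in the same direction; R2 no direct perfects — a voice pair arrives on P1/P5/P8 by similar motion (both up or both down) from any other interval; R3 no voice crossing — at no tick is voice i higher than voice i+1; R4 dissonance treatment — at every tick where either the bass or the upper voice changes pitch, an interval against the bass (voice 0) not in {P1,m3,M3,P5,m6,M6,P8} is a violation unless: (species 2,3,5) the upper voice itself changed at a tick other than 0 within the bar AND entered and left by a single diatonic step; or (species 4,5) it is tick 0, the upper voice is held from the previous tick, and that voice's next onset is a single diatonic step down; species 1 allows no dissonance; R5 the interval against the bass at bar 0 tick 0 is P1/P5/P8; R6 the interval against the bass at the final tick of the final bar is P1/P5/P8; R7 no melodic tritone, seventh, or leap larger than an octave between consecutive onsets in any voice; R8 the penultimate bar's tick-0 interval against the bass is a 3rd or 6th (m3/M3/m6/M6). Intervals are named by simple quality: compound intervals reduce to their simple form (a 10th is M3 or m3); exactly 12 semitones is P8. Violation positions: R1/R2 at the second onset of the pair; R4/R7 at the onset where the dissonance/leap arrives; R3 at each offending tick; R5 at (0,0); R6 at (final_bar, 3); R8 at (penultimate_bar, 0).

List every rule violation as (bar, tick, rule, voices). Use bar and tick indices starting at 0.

(1, 0, R4, (0, 1))
(1, 1, R7, (1,))
(4, 2, R4, (0, 1))
(4, 2, R7, (1,))
(4, 3, R7, (1,))
(5, 0, R7, (1,))
(11, 0, R2, (0, 1))
(11, 0, R7, (1,))

bar 0: v0=A3 v1=A4 downbeat P8
bar 1: v0=B3 v1=C5 downbeat m2
bar 2: v0=A3 v1=C4 downbeat m3
bar 3: v0=C4 v1=A4 downbeat M6
bar 4: v0=A3 v1=C4 downbeat m3
bar 5: v0=G3 v1=B3 downbeat M3
bar 6: v0=F3 v1=F4 downbeat P8
bar 7: v0=E3 v1=G3 downbeat m3
bar 8: v0=G3 v1=B3 downbeat M3
bar 9: v0=A3 v1=C4 downbeat m3
bar 10: v0=G3 v1=E4 downbeat M6
bar 11: v0=A3 v1=A4 downbeat P8
  -> R4 @ bar 1 tick 0 v(0, 1): B3/C5 m2 untreated
  -> R7 @ bar 1 tick 1 v(1,): C5->D4 leap 10st
  -> R4 @ bar 4 tick 2 v(0, 1): A3/B4 M2 untreated
  -> R7 @ bar 4 tick 2 v(1,): F4->B4 leap 6st
  -> R7 @ bar 4 tick 3 v(1,): B4->F4 leap 6st
  -> R7 @ bar 5 tick 0 v(1,): F4->B3 leap 6st
  -> R2 @ bar 11 tick 0 v(0, 1): G3/B3 M3 -> A3/A4 P8 similar
  -> R7 @ bar 11 tick 0 v(1,): B3->A4 leap 10st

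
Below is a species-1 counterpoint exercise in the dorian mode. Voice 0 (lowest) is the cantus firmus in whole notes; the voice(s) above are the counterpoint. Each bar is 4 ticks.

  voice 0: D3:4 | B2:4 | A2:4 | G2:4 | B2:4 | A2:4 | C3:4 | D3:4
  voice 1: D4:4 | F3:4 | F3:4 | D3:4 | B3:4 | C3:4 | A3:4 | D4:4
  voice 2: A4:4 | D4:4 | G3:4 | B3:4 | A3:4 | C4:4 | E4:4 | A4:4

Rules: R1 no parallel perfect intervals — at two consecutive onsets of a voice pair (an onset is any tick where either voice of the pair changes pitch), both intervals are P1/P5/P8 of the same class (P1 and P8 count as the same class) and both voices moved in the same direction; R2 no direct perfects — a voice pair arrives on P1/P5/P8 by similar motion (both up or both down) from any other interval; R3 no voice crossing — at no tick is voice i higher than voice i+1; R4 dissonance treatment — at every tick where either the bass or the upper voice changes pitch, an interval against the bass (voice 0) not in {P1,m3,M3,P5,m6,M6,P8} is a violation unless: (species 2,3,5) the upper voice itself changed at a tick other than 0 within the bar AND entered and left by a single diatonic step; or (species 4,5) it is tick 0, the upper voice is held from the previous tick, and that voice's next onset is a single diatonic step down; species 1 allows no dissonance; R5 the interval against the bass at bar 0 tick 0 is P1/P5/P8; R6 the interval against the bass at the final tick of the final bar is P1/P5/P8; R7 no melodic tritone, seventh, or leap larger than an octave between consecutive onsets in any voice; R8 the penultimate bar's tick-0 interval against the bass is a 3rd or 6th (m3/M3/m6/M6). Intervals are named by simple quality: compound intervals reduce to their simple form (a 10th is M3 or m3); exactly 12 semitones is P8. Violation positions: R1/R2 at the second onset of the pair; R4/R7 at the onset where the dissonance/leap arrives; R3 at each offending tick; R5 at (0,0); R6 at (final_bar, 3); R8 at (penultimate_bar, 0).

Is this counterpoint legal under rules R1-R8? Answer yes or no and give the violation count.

bar 0: v0=D3 v1=D4 v2=A4 (P5)
bar 1: v0=B2 v1=F3 v2=D4 (m3)
bar 2: v0=A2 v1=F3 v2=G3 (m7)
bar 3: v0=G2 v1=D3 v2=B3 (M3)
bar 4: v0=B2 v1=B3 v2=A3 (m7)
bar 5: v0=A2 v1=C3 v2=C4 (m3)
bar 6: v0=C3 v1=A3 v2=E4 (M3)
bar 7: v0=D3 v1=D4 v2=A4 (P5)
  R4 @ bar1.0: B2/F3 TT untreated
  R4 @ bar2.0: A2/G3 m7 untreated
  R2 @ bar3.0: A2/F3 m6 -> G2/D3 P5 similar
  R2 @ bar4.0: G2/D3 P5 -> B2/B3 P8 similar
  R3 @ bar4.0: B3 above A3
  R4 @ bar4.0: B2/A3 m7 untreated
  R3 @ bar4.1: B3 above A3
  R3 @ bar4.2: B3 above A3
  R3 @ bar4.3: B3 above A3
  R7 @ bar5.0: B3->C3 leap 11st
  R2 @ bar6.0: C3/C4 P8 -> A3/E4 P5 similar
  R1 @ bar7.0: A3/E4 P5 -> D4/A4 P5 similar
  R2 @ bar7.0: C3/A3 M6 -> D3/D4 P8 similar
  R2 @ bar7.0: C3/E4 M3 -> D3/A4 P5 similar

No (14 violations)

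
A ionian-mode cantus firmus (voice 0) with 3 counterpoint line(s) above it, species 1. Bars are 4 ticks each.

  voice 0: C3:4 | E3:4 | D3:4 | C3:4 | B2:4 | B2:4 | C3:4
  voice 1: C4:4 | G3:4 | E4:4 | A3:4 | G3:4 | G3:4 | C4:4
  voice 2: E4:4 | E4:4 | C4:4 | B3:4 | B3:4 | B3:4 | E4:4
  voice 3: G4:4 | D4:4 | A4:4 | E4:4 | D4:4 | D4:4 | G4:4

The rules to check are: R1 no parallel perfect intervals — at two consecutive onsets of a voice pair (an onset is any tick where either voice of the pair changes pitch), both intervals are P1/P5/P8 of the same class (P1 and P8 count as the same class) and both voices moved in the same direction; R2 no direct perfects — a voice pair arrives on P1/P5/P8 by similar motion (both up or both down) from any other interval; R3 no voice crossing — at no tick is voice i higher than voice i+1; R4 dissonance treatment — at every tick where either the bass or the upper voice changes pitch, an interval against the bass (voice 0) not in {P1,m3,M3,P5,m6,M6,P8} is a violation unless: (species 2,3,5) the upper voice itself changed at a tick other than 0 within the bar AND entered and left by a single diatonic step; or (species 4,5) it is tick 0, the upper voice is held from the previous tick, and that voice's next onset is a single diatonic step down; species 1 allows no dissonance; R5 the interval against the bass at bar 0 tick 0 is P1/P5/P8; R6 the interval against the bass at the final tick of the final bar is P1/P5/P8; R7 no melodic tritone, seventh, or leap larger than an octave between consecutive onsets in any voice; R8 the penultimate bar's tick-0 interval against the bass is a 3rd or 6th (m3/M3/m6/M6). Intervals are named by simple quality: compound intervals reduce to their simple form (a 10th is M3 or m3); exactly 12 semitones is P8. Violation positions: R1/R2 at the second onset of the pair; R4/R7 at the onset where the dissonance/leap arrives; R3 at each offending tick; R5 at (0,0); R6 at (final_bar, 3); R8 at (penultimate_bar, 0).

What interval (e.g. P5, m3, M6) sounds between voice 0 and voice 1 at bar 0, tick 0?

P8

voice 0=C3 voice 1=C4 -> P8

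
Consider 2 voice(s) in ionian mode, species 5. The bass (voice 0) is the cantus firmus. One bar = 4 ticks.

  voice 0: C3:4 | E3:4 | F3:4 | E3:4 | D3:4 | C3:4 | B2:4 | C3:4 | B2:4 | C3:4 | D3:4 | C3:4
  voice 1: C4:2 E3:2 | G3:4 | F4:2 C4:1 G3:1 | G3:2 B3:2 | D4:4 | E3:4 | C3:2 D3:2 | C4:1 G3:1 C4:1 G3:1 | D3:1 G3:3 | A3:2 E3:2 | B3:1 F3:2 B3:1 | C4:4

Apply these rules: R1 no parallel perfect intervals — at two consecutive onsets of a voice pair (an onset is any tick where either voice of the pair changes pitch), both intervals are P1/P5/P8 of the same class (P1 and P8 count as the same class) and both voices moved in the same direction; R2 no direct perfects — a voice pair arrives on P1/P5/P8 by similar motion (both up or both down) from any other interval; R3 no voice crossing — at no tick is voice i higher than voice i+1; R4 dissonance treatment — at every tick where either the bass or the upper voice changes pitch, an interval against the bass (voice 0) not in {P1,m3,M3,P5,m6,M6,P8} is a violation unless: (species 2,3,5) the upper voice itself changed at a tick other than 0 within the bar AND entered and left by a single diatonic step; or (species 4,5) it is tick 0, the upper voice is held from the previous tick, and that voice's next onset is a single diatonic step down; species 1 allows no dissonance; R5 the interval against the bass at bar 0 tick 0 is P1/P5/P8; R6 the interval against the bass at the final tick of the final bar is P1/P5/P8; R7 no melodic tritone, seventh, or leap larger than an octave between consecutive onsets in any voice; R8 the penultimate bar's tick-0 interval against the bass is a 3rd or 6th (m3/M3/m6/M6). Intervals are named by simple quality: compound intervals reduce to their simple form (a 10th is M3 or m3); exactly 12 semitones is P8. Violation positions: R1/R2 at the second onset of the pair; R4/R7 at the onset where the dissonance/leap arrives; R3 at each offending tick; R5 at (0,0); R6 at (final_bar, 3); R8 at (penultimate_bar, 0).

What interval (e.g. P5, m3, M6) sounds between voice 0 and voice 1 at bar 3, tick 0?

voice 0=E3 voice 1=G3 -> m3

m3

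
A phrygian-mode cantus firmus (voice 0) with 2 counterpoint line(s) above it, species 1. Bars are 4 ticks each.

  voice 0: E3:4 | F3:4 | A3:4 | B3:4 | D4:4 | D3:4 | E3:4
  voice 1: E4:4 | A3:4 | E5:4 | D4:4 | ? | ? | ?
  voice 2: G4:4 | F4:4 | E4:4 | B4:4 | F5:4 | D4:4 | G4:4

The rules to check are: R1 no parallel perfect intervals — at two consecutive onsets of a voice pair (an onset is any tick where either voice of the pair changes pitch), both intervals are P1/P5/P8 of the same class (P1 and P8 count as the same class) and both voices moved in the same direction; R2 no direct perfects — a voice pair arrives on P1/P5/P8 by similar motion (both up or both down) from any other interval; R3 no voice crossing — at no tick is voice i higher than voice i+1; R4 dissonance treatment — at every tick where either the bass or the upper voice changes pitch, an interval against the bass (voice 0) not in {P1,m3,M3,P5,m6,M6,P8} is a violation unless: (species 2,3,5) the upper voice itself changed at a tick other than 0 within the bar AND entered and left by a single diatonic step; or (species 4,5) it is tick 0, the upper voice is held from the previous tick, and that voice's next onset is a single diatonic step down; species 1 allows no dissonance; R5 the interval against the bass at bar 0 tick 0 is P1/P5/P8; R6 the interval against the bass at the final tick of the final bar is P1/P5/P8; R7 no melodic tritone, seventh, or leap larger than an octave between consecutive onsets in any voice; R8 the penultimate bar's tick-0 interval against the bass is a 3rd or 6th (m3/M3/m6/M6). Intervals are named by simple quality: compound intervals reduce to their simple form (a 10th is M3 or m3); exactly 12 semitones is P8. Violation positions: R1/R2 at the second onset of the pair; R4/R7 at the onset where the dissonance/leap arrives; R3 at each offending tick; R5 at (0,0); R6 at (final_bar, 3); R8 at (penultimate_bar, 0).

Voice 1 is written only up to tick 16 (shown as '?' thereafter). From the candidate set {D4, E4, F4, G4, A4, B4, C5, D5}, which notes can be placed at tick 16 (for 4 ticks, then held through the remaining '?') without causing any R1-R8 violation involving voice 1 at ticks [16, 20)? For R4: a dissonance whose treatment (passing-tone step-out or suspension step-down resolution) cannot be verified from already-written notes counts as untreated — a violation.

{B4, D4}

D4: legal
E4: violates R4
F4: violates R2
G4: violates R4
A4: violates R2
B4: legal
C5: violates R4,R7
D5: violates R2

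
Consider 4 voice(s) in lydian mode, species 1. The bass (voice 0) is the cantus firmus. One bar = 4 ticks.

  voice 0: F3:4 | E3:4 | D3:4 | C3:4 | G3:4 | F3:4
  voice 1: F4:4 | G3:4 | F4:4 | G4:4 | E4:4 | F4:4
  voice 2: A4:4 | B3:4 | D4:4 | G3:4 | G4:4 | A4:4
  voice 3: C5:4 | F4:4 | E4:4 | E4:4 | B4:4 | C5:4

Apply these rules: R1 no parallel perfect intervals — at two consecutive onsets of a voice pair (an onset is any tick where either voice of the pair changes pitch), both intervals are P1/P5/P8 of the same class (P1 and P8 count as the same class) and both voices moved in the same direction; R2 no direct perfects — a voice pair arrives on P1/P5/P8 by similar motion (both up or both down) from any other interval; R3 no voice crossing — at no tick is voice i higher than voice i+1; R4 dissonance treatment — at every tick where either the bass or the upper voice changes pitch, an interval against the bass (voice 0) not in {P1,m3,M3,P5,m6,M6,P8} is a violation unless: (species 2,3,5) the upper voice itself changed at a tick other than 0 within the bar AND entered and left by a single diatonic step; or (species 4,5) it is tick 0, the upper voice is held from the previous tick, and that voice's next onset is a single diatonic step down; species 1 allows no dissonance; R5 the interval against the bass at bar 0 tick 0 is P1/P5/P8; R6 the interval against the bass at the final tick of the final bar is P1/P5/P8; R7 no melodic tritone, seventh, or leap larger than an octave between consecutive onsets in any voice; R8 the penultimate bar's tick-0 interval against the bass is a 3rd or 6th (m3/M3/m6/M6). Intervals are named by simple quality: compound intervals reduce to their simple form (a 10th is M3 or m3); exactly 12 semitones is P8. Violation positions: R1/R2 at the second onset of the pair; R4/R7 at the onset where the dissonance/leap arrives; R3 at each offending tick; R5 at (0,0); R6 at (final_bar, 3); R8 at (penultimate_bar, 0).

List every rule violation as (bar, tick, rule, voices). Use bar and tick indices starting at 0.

bar 0: v0=F3 v1=F4 v2=A4 v3=C5 downbeat P5
bar 1: v0=E3 v1=G3 v2=B3 v3=F4 downbeat m2
bar 2: v0=D3 v1=F4 v2=D4 v3=E4 downbeat M2
bar 3: v0=C3 v1=G4 v2=G3 v3=E4 downbeat M3
bar 4: v0=G3 v1=E4 v2=G4 v3=B4 downbeat M3
bar 5: v0=F3 v1=F4 v2=A4 v3=C5 downbeat P5
  -> R5 @ bar 0 tick 0 v(0, 2): opens on M3
  -> R2 @ bar 1 tick 0 v(0, 2): F3/A4 M3 -> E3/B3 P5 similar
  -> R4 @ bar 1 tick 0 v(0, 3): E3/F4 m2 untreated
  -> R7 @ bar 1 tick 0 v(1,): F4->G3 leap 10st
  -> R7 @ bar 1 tick 0 v(2,): A4->B3 leap 10st
  -> R3 @ bar 2 tick 0 v(1, 2): F4 above D4
  -> R4 @ bar 2 tick 0 v(0, 3): D3/E4 M2 untreated
  -> R7 @ bar 2 tick 0 v(1,): G3->F4 leap 10st
  -> R3 @ bar 2 tick 1 v(1, 2): F4 above D4
  -> R3 @ bar 2 tick 2 v(1, 2): F4 above D4
  -> R3 @ bar 2 tick 3 v(1, 2): F4 above D4
  -> R2 @ bar 3 tick 0 v(0, 2): D3/D4 P8 -> C3/G3 P5 similar
  -> R3 @ bar 3 tick 0 v(1, 2): G4 above G3
  -> R3 @ bar 3 tick 1 v(1, 2): G4 above G3
  -> R3 @ bar 3 tick 2 v(1, 2): G4 above G3
  -> R3 @ bar 3 tick 3 v(1, 2): G4 above G3
  -> R2 @ bar 4 tick 0 v(0, 2): C3/G3 P5 -> G3/G4 P8 similar
  -> R8 @ bar 4 tick 0 v(0, 2): penult P8 not 3rd/6th
  -> R1 @ bar 5 tick 0 v(1, 3): E4/B4 P5 -> F4/C5 P5 similar
  -> R6 @ bar 5 tick 3 v(0, 2): closes on M3

(0, 0, R5, (0, 2))
(1, 0, R2, (0, 2))
(1, 0, R4, (0, 3))
(1, 0, R7, (1,))
(1, 0, R7, (2,))
(2, 0, R3, (1, 2))
(2, 0, R4, (0, 3))
(2, 0, R7, (1,))
(2, 1, R3, (1, 2))
(2, 2, R3, (1, 2))
(2, 3, R3, (1, 2))
(3, 0, R2, (0, 2))
(3, 0, R3, (1, 2))
(3, 1, R3, (1, 2))
(3, 2, R3, (1, 2))
(3, 3, R3, (1, 2))
(4, 0, R2, (0, 2))
(4, 0, R8, (0, 2))
(5, 0, R1, (1, 3))
(5, 3, R6, (0, 2))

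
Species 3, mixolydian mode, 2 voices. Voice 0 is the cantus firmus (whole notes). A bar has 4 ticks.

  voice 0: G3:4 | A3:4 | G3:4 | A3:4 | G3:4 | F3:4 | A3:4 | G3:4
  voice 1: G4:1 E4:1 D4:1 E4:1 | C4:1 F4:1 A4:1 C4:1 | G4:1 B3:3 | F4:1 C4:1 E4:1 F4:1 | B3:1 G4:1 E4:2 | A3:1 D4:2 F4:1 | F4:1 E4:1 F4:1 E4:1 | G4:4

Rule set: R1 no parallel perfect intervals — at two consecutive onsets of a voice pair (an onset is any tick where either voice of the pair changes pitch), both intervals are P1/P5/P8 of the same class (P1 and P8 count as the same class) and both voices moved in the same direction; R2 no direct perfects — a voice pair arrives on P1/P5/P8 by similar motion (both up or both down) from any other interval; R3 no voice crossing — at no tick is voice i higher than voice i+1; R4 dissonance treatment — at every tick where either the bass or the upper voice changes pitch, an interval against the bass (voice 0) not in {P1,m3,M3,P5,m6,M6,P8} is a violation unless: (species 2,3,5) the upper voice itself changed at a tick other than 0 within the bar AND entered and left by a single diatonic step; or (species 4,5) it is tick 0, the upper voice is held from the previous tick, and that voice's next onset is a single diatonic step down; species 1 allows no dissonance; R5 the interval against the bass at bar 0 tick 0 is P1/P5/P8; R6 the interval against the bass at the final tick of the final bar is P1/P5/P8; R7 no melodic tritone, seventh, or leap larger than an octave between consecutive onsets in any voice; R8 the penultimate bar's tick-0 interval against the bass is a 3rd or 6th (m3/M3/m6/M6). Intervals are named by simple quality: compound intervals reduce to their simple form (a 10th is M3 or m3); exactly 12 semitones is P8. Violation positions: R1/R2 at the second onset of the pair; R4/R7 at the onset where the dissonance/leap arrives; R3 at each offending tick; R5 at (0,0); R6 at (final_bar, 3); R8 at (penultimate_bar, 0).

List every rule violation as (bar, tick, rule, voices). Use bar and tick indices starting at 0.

bar 0: v0=G3 v1=G4 downbeat P8
bar 1: v0=A3 v1=C4 downbeat m3
bar 2: v0=G3 v1=G4 downbeat P8
bar 3: v0=A3 v1=F4 downbeat m6
bar 4: v0=G3 v1=B3 downbeat M3
bar 5: v0=F3 v1=A3 downbeat M3
bar 6: v0=A3 v1=F4 downbeat m6
bar 7: v0=G3 v1=G4 downbeat P8
  -> R7 @ bar 3 tick 0 v(1,): B3->F4 leap 6st
  -> R7 @ bar 4 tick 0 v(1,): F4->B3 leap 6st

(3, 0, R7, (1,))
(4, 0, R7, (1,))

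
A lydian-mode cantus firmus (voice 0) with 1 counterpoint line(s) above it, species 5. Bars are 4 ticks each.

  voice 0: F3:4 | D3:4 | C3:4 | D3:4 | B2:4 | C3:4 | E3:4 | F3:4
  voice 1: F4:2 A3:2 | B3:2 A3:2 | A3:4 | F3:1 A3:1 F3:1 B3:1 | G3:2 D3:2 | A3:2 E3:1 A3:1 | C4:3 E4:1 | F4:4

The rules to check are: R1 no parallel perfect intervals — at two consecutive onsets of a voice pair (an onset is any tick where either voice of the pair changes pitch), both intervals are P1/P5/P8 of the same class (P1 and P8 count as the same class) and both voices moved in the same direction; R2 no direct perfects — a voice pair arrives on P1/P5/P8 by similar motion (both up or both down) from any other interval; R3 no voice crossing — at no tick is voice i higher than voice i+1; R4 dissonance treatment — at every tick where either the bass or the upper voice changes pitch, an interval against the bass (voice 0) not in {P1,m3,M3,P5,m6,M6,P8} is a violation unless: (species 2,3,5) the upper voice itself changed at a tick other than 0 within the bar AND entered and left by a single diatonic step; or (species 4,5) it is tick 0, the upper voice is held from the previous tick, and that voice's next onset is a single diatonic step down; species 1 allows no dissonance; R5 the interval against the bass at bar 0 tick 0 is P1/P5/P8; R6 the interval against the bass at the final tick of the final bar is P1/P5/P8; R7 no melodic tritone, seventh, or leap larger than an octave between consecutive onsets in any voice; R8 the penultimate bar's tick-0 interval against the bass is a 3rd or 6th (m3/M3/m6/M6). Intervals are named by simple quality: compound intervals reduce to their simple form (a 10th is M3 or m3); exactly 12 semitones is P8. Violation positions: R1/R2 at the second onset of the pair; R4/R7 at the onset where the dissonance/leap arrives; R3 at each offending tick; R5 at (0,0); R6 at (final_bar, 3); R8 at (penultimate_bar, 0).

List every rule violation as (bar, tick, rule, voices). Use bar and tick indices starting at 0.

bar 0: v0=F3 v1=F4 downbeat P8
bar 1: v0=D3 v1=B3 downbeat M6
bar 2: v0=C3 v1=A3 downbeat M6
bar 3: v0=D3 v1=F3 downbeat m3
bar 4: v0=B2 v1=G3 downbeat m6
bar 5: v0=C3 v1=A3 downbeat M6
bar 6: v0=E3 v1=C4 downbeat m6
bar 7: v0=F3 v1=F4 downbeat P8
  -> R7 @ bar 3 tick 3 v(1,): F3->B3 leap 6st
  -> R1 @ bar 7 tick 0 v(0, 1): E3/E4 P8 -> F3/F4 P8 similar

(3, 3, R7, (1,))
(7, 0, R1, (0, 1))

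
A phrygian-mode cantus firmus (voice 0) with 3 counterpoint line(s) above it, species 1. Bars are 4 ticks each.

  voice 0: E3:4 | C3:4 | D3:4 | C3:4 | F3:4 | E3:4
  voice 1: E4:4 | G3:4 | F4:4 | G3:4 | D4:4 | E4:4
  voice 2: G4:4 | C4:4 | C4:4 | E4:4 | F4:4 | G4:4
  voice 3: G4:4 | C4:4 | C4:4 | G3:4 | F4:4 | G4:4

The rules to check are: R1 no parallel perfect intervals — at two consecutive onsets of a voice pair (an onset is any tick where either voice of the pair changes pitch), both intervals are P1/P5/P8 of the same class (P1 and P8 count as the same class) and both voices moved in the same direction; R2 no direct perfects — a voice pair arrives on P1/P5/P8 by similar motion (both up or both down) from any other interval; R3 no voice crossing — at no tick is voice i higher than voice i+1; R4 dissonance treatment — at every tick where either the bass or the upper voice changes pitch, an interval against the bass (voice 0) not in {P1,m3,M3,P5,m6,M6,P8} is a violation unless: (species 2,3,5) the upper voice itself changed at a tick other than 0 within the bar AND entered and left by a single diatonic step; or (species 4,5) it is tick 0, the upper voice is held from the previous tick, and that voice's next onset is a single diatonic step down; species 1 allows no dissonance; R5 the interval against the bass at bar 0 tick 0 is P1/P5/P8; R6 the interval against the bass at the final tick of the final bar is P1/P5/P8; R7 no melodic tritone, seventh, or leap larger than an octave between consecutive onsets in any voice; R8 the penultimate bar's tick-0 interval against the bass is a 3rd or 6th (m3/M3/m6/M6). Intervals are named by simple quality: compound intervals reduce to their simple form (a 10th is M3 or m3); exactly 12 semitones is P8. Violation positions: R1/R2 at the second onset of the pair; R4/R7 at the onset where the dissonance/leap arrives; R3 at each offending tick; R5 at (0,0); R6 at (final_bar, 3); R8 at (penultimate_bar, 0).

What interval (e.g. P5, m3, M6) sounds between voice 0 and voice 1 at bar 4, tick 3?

voice 0=F3 voice 1=D4 -> M6

M6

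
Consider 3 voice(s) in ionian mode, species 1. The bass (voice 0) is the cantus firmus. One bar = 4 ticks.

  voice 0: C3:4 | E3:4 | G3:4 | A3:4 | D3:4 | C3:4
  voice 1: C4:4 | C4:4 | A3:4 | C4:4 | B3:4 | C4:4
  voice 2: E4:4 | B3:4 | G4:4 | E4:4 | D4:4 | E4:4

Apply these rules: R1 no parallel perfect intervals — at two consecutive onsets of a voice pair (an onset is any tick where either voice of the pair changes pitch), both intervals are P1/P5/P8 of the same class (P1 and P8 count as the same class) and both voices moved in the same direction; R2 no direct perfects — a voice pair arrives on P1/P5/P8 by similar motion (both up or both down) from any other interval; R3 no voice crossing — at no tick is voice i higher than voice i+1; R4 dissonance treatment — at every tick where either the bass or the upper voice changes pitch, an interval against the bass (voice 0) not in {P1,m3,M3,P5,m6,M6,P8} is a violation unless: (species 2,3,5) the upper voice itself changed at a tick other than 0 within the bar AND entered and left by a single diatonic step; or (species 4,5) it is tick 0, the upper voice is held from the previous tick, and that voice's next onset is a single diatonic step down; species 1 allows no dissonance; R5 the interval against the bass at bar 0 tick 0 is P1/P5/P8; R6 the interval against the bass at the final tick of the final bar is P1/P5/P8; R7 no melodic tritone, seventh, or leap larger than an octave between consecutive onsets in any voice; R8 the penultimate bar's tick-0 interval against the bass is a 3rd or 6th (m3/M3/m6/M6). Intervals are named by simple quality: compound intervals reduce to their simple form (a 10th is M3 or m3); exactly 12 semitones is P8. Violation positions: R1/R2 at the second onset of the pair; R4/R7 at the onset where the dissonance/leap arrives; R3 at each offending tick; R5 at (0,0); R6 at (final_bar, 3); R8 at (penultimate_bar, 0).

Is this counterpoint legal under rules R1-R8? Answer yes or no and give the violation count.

bar 0: v0=C3 v1=C4 v2=E4 (M3)
bar 1: v0=E3 v1=C4 v2=B3 (P5)
bar 2: v0=G3 v1=A3 v2=G4 (P8)
bar 3: v0=A3 v1=C4 v2=E4 (P5)
bar 4: v0=D3 v1=B3 v2=D4 (P8)
bar 5: v0=C3 v1=C4 v2=E4 (M3)
  R5 @ bar0.0: opens on M3
  R3 @ bar1.0: C4 above B3
  R3 @ bar1.1: C4 above B3
  R3 @ bar1.2: C4 above B3
  R3 @ bar1.3: C4 above B3
  R2 @ bar2.0: E3/B3 P5 -> G3/G4 P8 similar
  R4 @ bar2.0: G3/A3 M2 untreated
  R2 @ bar4.0: A3/E4 P5 -> D3/D4 P8 similar
  R8 @ bar4.0: penult P8 not 3rd/6th
  R6 @ bar5.3: closes on M3

No (10 violations)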